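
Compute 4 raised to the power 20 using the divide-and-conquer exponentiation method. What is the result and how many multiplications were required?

Computing 4^20 by squaring (build up from 4^1; each line after the first costs one multiplication):

4^1 = 4
4^2 = (4^1)^2 = 4^2 = 16
4^4 = (4^2)^2 = 16^2 = 256
4^5 = 4 * 4^4 = 4 * 256 = 1024
4^10 = (4^5)^2 = 1024^2 = 1048576
4^20 = (4^10)^2 = 1048576^2 = 1099511627776

Result: 1099511627776
Multiplications needed: 5 (5 lines after 4^1)

4^20 = 1099511627776. Using exponentiation by squaring, this requires 5 multiplications. The key idea: if the exponent is even, square the half-power; if odd, multiply by the base once.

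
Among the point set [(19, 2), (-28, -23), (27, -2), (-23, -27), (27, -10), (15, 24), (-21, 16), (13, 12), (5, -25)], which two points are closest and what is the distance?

Computing all pairwise distances among 9 points:

d((19, 2), (-28, -23)) = 53.2353
d((19, 2), (27, -2)) = 8.9443
d((19, 2), (-23, -27)) = 51.0392
d((19, 2), (27, -10)) = 14.4222
d((19, 2), (15, 24)) = 22.3607
d((19, 2), (-21, 16)) = 42.3792
d((19, 2), (13, 12)) = 11.6619
d((19, 2), (5, -25)) = 30.4138
d((-28, -23), (27, -2)) = 58.8727
d((-28, -23), (-23, -27)) = 6.4031 <-- minimum
d((-28, -23), (27, -10)) = 56.5155
d((-28, -23), (15, 24)) = 63.7024
d((-28, -23), (-21, 16)) = 39.6232
d((-28, -23), (13, 12)) = 53.9073
d((-28, -23), (5, -25)) = 33.0606
d((27, -2), (-23, -27)) = 55.9017
d((27, -2), (27, -10)) = 8.0
d((27, -2), (15, 24)) = 28.6356
d((27, -2), (-21, 16)) = 51.264
d((27, -2), (13, 12)) = 19.799
d((27, -2), (5, -25)) = 31.8277
d((-23, -27), (27, -10)) = 52.811
d((-23, -27), (15, 24)) = 63.6003
d((-23, -27), (-21, 16)) = 43.0465
d((-23, -27), (13, 12)) = 53.0754
d((-23, -27), (5, -25)) = 28.0713
d((27, -10), (15, 24)) = 36.0555
d((27, -10), (-21, 16)) = 54.5894
d((27, -10), (13, 12)) = 26.0768
d((27, -10), (5, -25)) = 26.6271
d((15, 24), (-21, 16)) = 36.8782
d((15, 24), (13, 12)) = 12.1655
d((15, 24), (5, -25)) = 50.01
d((-21, 16), (13, 12)) = 34.2345
d((-21, 16), (5, -25)) = 48.5489
d((13, 12), (5, -25)) = 37.855

Closest pair: (-28, -23) and (-23, -27) with distance 6.4031

The closest pair is (-28, -23) and (-23, -27) with Euclidean distance 6.4031. For 9 points, brute-force pairwise comparison is shown above. For large n, the divide-and-conquer algorithm (sort by x, recurse on halves, check the dividing strip) achieves O(n log n).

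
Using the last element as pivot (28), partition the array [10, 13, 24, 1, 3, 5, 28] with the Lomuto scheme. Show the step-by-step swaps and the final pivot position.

Lomuto partition with pivot = 28:

Initial array: [10, 13, 24, 1, 3, 5, 28]

arr[0]=10 <= 28: swap with position 0, array becomes [10, 13, 24, 1, 3, 5, 28]
arr[1]=13 <= 28: swap with position 1, array becomes [10, 13, 24, 1, 3, 5, 28]
arr[2]=24 <= 28: swap with position 2, array becomes [10, 13, 24, 1, 3, 5, 28]
arr[3]=1 <= 28: swap with position 3, array becomes [10, 13, 24, 1, 3, 5, 28]
arr[4]=3 <= 28: swap with position 4, array becomes [10, 13, 24, 1, 3, 5, 28]
arr[5]=5 <= 28: swap with position 5, array becomes [10, 13, 24, 1, 3, 5, 28]

Place pivot at position 6: [10, 13, 24, 1, 3, 5, 28]
Pivot position: 6

After partitioning with pivot 28, the array becomes [10, 13, 24, 1, 3, 5, 28]. The pivot is placed at index 6. All elements to the left of the pivot are <= 28, and all elements to the right are > 28.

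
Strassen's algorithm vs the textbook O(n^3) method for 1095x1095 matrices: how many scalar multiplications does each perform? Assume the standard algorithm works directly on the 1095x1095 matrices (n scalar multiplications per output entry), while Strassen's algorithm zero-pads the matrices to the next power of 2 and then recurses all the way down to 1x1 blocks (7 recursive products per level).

Matrix multiplication for 1095x1095 matrices:

Strassen's algorithm requires power-of-2 dimensions. Pad 1095x1095 to 2048x2048 (next power of 2).

Standard algorithm: 1095^3 = 1312932375 multiplications
Strassen's algorithm: 7^(log2(2048)) = 7^11 = 1977326743 multiplications
Difference: 1312932375 - 1977326743 = -664394368 (Strassen uses MORE here due to padding overhead — for small or just-over-power-of-2 n, padding can outweigh the per-level savings)

Standard: 1312932375 multiplications (1095^3). Strassen: 1977326743 multiplications (7^11, after padding to 2048x2048). Strassen reduces 8 recursive multiplications to 7 at each level.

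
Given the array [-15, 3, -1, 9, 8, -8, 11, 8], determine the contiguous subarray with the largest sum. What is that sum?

Using Kadane's algorithm on [-15, 3, -1, 9, 8, -8, 11, 8]:

Scanning through the array:
Position 1 (value 3): max_ending_here = 3, max_so_far = 3
Position 2 (value -1): max_ending_here = 2, max_so_far = 3
Position 3 (value 9): max_ending_here = 11, max_so_far = 11
Position 4 (value 8): max_ending_here = 19, max_so_far = 19
Position 5 (value -8): max_ending_here = 11, max_so_far = 19
Position 6 (value 11): max_ending_here = 22, max_so_far = 22
Position 7 (value 8): max_ending_here = 30, max_so_far = 30

Maximum subarray: [3, -1, 9, 8, -8, 11, 8]
Maximum sum: 30

The maximum subarray is [3, -1, 9, 8, -8, 11, 8] with sum 30. This subarray runs from index 1 to index 7.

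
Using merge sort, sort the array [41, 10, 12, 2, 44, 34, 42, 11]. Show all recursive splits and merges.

Merge sort trace:

Split: [41, 10, 12, 2, 44, 34, 42, 11] -> [41, 10, 12, 2] and [44, 34, 42, 11]
  Split: [41, 10, 12, 2] -> [41, 10] and [12, 2]
    Split: [41, 10] -> [41] and [10]
    Merge: [41] + [10] -> [10, 41]
    Split: [12, 2] -> [12] and [2]
    Merge: [12] + [2] -> [2, 12]
  Merge: [10, 41] + [2, 12] -> [2, 10, 12, 41]
  Split: [44, 34, 42, 11] -> [44, 34] and [42, 11]
    Split: [44, 34] -> [44] and [34]
    Merge: [44] + [34] -> [34, 44]
    Split: [42, 11] -> [42] and [11]
    Merge: [42] + [11] -> [11, 42]
  Merge: [34, 44] + [11, 42] -> [11, 34, 42, 44]
Merge: [2, 10, 12, 41] + [11, 34, 42, 44] -> [2, 10, 11, 12, 34, 41, 42, 44]

Final sorted array: [2, 10, 11, 12, 34, 41, 42, 44]

The merge sort proceeds by recursively splitting the array and merging sorted halves.
After all merges, the sorted array is [2, 10, 11, 12, 34, 41, 42, 44].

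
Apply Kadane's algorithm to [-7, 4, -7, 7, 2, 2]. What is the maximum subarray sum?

Using Kadane's algorithm on [-7, 4, -7, 7, 2, 2]:

Scanning through the array:
Position 1 (value 4): max_ending_here = 4, max_so_far = 4
Position 2 (value -7): max_ending_here = -3, max_so_far = 4
Position 3 (value 7): max_ending_here = 7, max_so_far = 7
Position 4 (value 2): max_ending_here = 9, max_so_far = 9
Position 5 (value 2): max_ending_here = 11, max_so_far = 11

Maximum subarray: [7, 2, 2]
Maximum sum: 11

The maximum subarray is [7, 2, 2] with sum 11. This subarray runs from index 3 to index 5.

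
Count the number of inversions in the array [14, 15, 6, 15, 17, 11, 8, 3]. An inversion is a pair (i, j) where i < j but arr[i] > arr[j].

Finding inversions in [14, 15, 6, 15, 17, 11, 8, 3]:

(0, 2): arr[0]=14 > arr[2]=6
(0, 5): arr[0]=14 > arr[5]=11
(0, 6): arr[0]=14 > arr[6]=8
(0, 7): arr[0]=14 > arr[7]=3
(1, 2): arr[1]=15 > arr[2]=6
(1, 5): arr[1]=15 > arr[5]=11
(1, 6): arr[1]=15 > arr[6]=8
(1, 7): arr[1]=15 > arr[7]=3
(2, 7): arr[2]=6 > arr[7]=3
(3, 5): arr[3]=15 > arr[5]=11
(3, 6): arr[3]=15 > arr[6]=8
(3, 7): arr[3]=15 > arr[7]=3
(4, 5): arr[4]=17 > arr[5]=11
(4, 6): arr[4]=17 > arr[6]=8
(4, 7): arr[4]=17 > arr[7]=3
(5, 6): arr[5]=11 > arr[6]=8
(5, 7): arr[5]=11 > arr[7]=3
(6, 7): arr[6]=8 > arr[7]=3

Total inversions: 18

The array has 18 inversion(s): (0,2), (0,5), (0,6), (0,7), (1,2), (1,5), (1,6), (1,7), (2,7), (3,5), (3,6), (3,7), (4,5), (4,6), (4,7), (5,6), (5,7), (6,7). Each pair (i,j) satisfies i < j and arr[i] > arr[j].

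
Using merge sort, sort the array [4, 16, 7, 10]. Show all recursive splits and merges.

Merge sort trace:

Split: [4, 16, 7, 10] -> [4, 16] and [7, 10]
  Split: [4, 16] -> [4] and [16]
  Merge: [4] + [16] -> [4, 16]
  Split: [7, 10] -> [7] and [10]
  Merge: [7] + [10] -> [7, 10]
Merge: [4, 16] + [7, 10] -> [4, 7, 10, 16]

Final sorted array: [4, 7, 10, 16]

The merge sort proceeds by recursively splitting the array and merging sorted halves.
After all merges, the sorted array is [4, 7, 10, 16].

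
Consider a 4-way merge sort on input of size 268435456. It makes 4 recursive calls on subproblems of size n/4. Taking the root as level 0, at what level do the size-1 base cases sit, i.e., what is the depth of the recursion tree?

For divide and conquer with division factor 4:

Problem sizes at each level:
Level 0: 268435456
Level 1: 67108864
Level 2: 16777216
Level 3: 4194304
Level 4: 1048576
Level 5: 262144
Level 6: 65536
Level 7: 16384
Level 8: 4096
Level 9: 1024
Level 10: 256
Level 11: 64
Level 12: 16
Level 13: 4
Level 14: 1

The root is level 0 and the size-1 base case is level 14 (the tree spans levels 0 through 14, i.e. 15 levels counting the root), so the depth is the number of divisions: log_4(268435456) = 14

The recursion tree depth is log_4(268435456) = 14. At each level, the problem size is divided by 4, so it takes 14 divisions to reduce to a base case of size 1. The algorithm makes 4 recursive calls at each level.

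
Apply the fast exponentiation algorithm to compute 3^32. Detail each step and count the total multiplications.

Computing 3^32 by squaring (build up from 3^1; each line after the first costs one multiplication):

3^1 = 3
3^2 = (3^1)^2 = 3^2 = 9
3^4 = (3^2)^2 = 9^2 = 81
3^8 = (3^4)^2 = 81^2 = 6561
3^16 = (3^8)^2 = 6561^2 = 43046721
3^32 = (3^16)^2 = 43046721^2 = 1853020188851841

Result: 1853020188851841
Multiplications needed: 5 (5 lines after 3^1)

3^32 = 1853020188851841. Using exponentiation by squaring, this requires 5 multiplications. The key idea: if the exponent is even, square the half-power; if odd, multiply by the base once.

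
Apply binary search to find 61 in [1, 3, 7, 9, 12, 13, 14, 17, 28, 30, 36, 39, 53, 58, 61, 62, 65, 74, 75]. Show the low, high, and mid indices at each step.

Binary search for 61 in [1, 3, 7, 9, 12, 13, 14, 17, 28, 30, 36, 39, 53, 58, 61, 62, 65, 74, 75]:

lo=0, hi=18, mid=9, arr[mid]=30 -> 30 < 61, search right half
lo=10, hi=18, mid=14, arr[mid]=61 -> Found target at index 14!

Binary search finds 61 at index 14 after 2 comparisons. The search repeatedly halves the search space by comparing with the middle element.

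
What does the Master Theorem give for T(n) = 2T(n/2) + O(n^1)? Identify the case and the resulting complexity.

Master Theorem for T(n) = 2T(n/2) + O(n^1):

a = 2, b = 2, c = 1
log_b(a) = log_2(2) = 1.0000

Case 2: c = 1 = log_2(2) = 1.0000
T(n) = O(n^1 log n) = O(n log n)

For T(n) = 2T(n/2) + O(n^1): log_2(2) = 1.0000. This is Case 2 of the Master Theorem (c = log_b(a), equal work at all levels), giving O(n log n).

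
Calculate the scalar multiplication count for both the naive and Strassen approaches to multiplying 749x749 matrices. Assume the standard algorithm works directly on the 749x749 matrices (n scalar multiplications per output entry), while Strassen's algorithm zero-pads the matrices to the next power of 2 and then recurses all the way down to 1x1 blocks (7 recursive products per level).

Matrix multiplication for 749x749 matrices:

Strassen's algorithm requires power-of-2 dimensions. Pad 749x749 to 1024x1024 (next power of 2).

Standard algorithm: 749^3 = 420189749 multiplications
Strassen's algorithm: 7^(log2(1024)) = 7^10 = 282475249 multiplications
Savings: 420189749 - 282475249 = 137714500 multiplications

Standard: 420189749 multiplications (749^3). Strassen: 282475249 multiplications (7^10, after padding to 1024x1024). Strassen reduces 8 recursive multiplications to 7 at each level.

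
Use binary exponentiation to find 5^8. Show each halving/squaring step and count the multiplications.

Computing 5^8 by squaring (build up from 5^1; each line after the first costs one multiplication):

5^1 = 5
5^2 = (5^1)^2 = 5^2 = 25
5^4 = (5^2)^2 = 25^2 = 625
5^8 = (5^4)^2 = 625^2 = 390625

Result: 390625
Multiplications needed: 3 (3 lines after 5^1)

5^8 = 390625. Using exponentiation by squaring, this requires 3 multiplications. The key idea: if the exponent is even, square the half-power; if odd, multiply by the base once.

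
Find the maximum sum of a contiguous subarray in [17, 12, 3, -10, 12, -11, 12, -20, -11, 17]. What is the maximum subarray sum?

Using Kadane's algorithm on [17, 12, 3, -10, 12, -11, 12, -20, -11, 17]:

Scanning through the array:
Position 1 (value 12): max_ending_here = 29, max_so_far = 29
Position 2 (value 3): max_ending_here = 32, max_so_far = 32
Position 3 (value -10): max_ending_here = 22, max_so_far = 32
Position 4 (value 12): max_ending_here = 34, max_so_far = 34
Position 5 (value -11): max_ending_here = 23, max_so_far = 34
Position 6 (value 12): max_ending_here = 35, max_so_far = 35
Position 7 (value -20): max_ending_here = 15, max_so_far = 35
Position 8 (value -11): max_ending_here = 4, max_so_far = 35
Position 9 (value 17): max_ending_here = 21, max_so_far = 35

Maximum subarray: [17, 12, 3, -10, 12, -11, 12]
Maximum sum: 35

The maximum subarray is [17, 12, 3, -10, 12, -11, 12] with sum 35. This subarray runs from index 0 to index 6.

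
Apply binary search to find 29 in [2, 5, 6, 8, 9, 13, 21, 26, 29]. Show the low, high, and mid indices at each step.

Binary search for 29 in [2, 5, 6, 8, 9, 13, 21, 26, 29]:

lo=0, hi=8, mid=4, arr[mid]=9 -> 9 < 29, search right half
lo=5, hi=8, mid=6, arr[mid]=21 -> 21 < 29, search right half
lo=7, hi=8, mid=7, arr[mid]=26 -> 26 < 29, search right half
lo=8, hi=8, mid=8, arr[mid]=29 -> Found target at index 8!

Binary search finds 29 at index 8 after 4 comparisons. The search repeatedly halves the search space by comparing with the middle element.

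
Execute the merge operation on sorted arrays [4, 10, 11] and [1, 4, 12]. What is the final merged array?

Merging process:

Compare 4 vs 1: take 1 from right. Merged: [1]
Compare 4 vs 4: take 4 from left. Merged: [1, 4]
Compare 10 vs 4: take 4 from right. Merged: [1, 4, 4]
Compare 10 vs 12: take 10 from left. Merged: [1, 4, 4, 10]
Compare 11 vs 12: take 11 from left. Merged: [1, 4, 4, 10, 11]
Append remaining from right: [12]. Merged: [1, 4, 4, 10, 11, 12]

Final merged array: [1, 4, 4, 10, 11, 12]
Total comparisons: 5

The merged array is [1, 4, 4, 10, 11, 12], requiring 5 comparisons. The merge step runs in O(n) time where n is the total number of elements.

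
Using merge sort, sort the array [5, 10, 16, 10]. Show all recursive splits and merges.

Merge sort trace:

Split: [5, 10, 16, 10] -> [5, 10] and [16, 10]
  Split: [5, 10] -> [5] and [10]
  Merge: [5] + [10] -> [5, 10]
  Split: [16, 10] -> [16] and [10]
  Merge: [16] + [10] -> [10, 16]
Merge: [5, 10] + [10, 16] -> [5, 10, 10, 16]

Final sorted array: [5, 10, 10, 16]

The merge sort proceeds by recursively splitting the array and merging sorted halves.
After all merges, the sorted array is [5, 10, 10, 16].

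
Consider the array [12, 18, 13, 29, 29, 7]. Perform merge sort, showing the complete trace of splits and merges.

Merge sort trace:

Split: [12, 18, 13, 29, 29, 7] -> [12, 18, 13] and [29, 29, 7]
  Split: [12, 18, 13] -> [12] and [18, 13]
    Split: [18, 13] -> [18] and [13]
    Merge: [18] + [13] -> [13, 18]
  Merge: [12] + [13, 18] -> [12, 13, 18]
  Split: [29, 29, 7] -> [29] and [29, 7]
    Split: [29, 7] -> [29] and [7]
    Merge: [29] + [7] -> [7, 29]
  Merge: [29] + [7, 29] -> [7, 29, 29]
Merge: [12, 13, 18] + [7, 29, 29] -> [7, 12, 13, 18, 29, 29]

Final sorted array: [7, 12, 13, 18, 29, 29]

The merge sort proceeds by recursively splitting the array and merging sorted halves.
After all merges, the sorted array is [7, 12, 13, 18, 29, 29].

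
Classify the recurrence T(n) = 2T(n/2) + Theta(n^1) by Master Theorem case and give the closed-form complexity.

Master Theorem for T(n) = 2T(n/2) + O(n^1):

a = 2, b = 2, c = 1
log_b(a) = log_2(2) = 1.0000

Case 2: c = 1 = log_2(2) = 1.0000
T(n) = O(n^1 log n) = O(n log n)

For T(n) = 2T(n/2) + O(n^1): log_2(2) = 1.0000. This is Case 2 of the Master Theorem (c = log_b(a), equal work at all levels), giving O(n log n).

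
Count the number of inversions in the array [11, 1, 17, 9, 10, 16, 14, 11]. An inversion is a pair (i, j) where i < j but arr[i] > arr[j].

Finding inversions in [11, 1, 17, 9, 10, 16, 14, 11]:

(0, 1): arr[0]=11 > arr[1]=1
(0, 3): arr[0]=11 > arr[3]=9
(0, 4): arr[0]=11 > arr[4]=10
(2, 3): arr[2]=17 > arr[3]=9
(2, 4): arr[2]=17 > arr[4]=10
(2, 5): arr[2]=17 > arr[5]=16
(2, 6): arr[2]=17 > arr[6]=14
(2, 7): arr[2]=17 > arr[7]=11
(5, 6): arr[5]=16 > arr[6]=14
(5, 7): arr[5]=16 > arr[7]=11
(6, 7): arr[6]=14 > arr[7]=11

Total inversions: 11

The array has 11 inversion(s): (0,1), (0,3), (0,4), (2,3), (2,4), (2,5), (2,6), (2,7), (5,6), (5,7), (6,7). Each pair (i,j) satisfies i < j and arr[i] > arr[j].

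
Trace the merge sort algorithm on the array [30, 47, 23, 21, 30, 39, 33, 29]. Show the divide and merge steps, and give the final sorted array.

Merge sort trace:

Split: [30, 47, 23, 21, 30, 39, 33, 29] -> [30, 47, 23, 21] and [30, 39, 33, 29]
  Split: [30, 47, 23, 21] -> [30, 47] and [23, 21]
    Split: [30, 47] -> [30] and [47]
    Merge: [30] + [47] -> [30, 47]
    Split: [23, 21] -> [23] and [21]
    Merge: [23] + [21] -> [21, 23]
  Merge: [30, 47] + [21, 23] -> [21, 23, 30, 47]
  Split: [30, 39, 33, 29] -> [30, 39] and [33, 29]
    Split: [30, 39] -> [30] and [39]
    Merge: [30] + [39] -> [30, 39]
    Split: [33, 29] -> [33] and [29]
    Merge: [33] + [29] -> [29, 33]
  Merge: [30, 39] + [29, 33] -> [29, 30, 33, 39]
Merge: [21, 23, 30, 47] + [29, 30, 33, 39] -> [21, 23, 29, 30, 30, 33, 39, 47]

Final sorted array: [21, 23, 29, 30, 30, 33, 39, 47]

The merge sort proceeds by recursively splitting the array and merging sorted halves.
After all merges, the sorted array is [21, 23, 29, 30, 30, 33, 39, 47].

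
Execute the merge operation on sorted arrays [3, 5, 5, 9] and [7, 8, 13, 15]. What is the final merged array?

Merging process:

Compare 3 vs 7: take 3 from left. Merged: [3]
Compare 5 vs 7: take 5 from left. Merged: [3, 5]
Compare 5 vs 7: take 5 from left. Merged: [3, 5, 5]
Compare 9 vs 7: take 7 from right. Merged: [3, 5, 5, 7]
Compare 9 vs 8: take 8 from right. Merged: [3, 5, 5, 7, 8]
Compare 9 vs 13: take 9 from left. Merged: [3, 5, 5, 7, 8, 9]
Append remaining from right: [13, 15]. Merged: [3, 5, 5, 7, 8, 9, 13, 15]

Final merged array: [3, 5, 5, 7, 8, 9, 13, 15]
Total comparisons: 6

The merged array is [3, 5, 5, 7, 8, 9, 13, 15], requiring 6 comparisons. The merge step runs in O(n) time where n is the total number of elements.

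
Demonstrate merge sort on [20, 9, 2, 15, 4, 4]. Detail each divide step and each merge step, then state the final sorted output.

Merge sort trace:

Split: [20, 9, 2, 15, 4, 4] -> [20, 9, 2] and [15, 4, 4]
  Split: [20, 9, 2] -> [20] and [9, 2]
    Split: [9, 2] -> [9] and [2]
    Merge: [9] + [2] -> [2, 9]
  Merge: [20] + [2, 9] -> [2, 9, 20]
  Split: [15, 4, 4] -> [15] and [4, 4]
    Split: [4, 4] -> [4] and [4]
    Merge: [4] + [4] -> [4, 4]
  Merge: [15] + [4, 4] -> [4, 4, 15]
Merge: [2, 9, 20] + [4, 4, 15] -> [2, 4, 4, 9, 15, 20]

Final sorted array: [2, 4, 4, 9, 15, 20]

The merge sort proceeds by recursively splitting the array and merging sorted halves.
After all merges, the sorted array is [2, 4, 4, 9, 15, 20].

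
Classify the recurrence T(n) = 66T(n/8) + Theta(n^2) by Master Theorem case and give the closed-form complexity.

Master Theorem for T(n) = 66T(n/8) + O(n^2):

a = 66, b = 8, c = 2
log_b(a) = log_8(66) = 2.0148

Case 1: c = 2 < log_8(66) = 2.0148
T(n) = O(n^(log_8 66))

For T(n) = 66T(n/8) + O(n^2): log_8(66) = 2.0148. This is Case 1 of the Master Theorem (c < log_b(a), work dominated by leaves), giving O(n^(log_8 66)).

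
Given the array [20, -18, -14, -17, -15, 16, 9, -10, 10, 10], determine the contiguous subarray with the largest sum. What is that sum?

Using Kadane's algorithm on [20, -18, -14, -17, -15, 16, 9, -10, 10, 10]:

Scanning through the array:
Position 1 (value -18): max_ending_here = 2, max_so_far = 20
Position 2 (value -14): max_ending_here = -12, max_so_far = 20
Position 3 (value -17): max_ending_here = -17, max_so_far = 20
Position 4 (value -15): max_ending_here = -15, max_so_far = 20
Position 5 (value 16): max_ending_here = 16, max_so_far = 20
Position 6 (value 9): max_ending_here = 25, max_so_far = 25
Position 7 (value -10): max_ending_here = 15, max_so_far = 25
Position 8 (value 10): max_ending_here = 25, max_so_far = 25
Position 9 (value 10): max_ending_here = 35, max_so_far = 35

Maximum subarray: [16, 9, -10, 10, 10]
Maximum sum: 35

The maximum subarray is [16, 9, -10, 10, 10] with sum 35. This subarray runs from index 5 to index 9.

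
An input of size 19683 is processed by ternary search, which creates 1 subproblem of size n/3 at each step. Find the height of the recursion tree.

For divide and conquer with division factor 3:

Problem sizes at each level:
Level 0: 19683
Level 1: 6561
Level 2: 2187
Level 3: 729
Level 4: 243
Level 5: 81
Level 6: 27
Level 7: 9
Level 8: 3
Level 9: 1

The root is level 0 and the size-1 base case is level 9 (the tree spans levels 0 through 9, i.e. 10 levels counting the root), so the depth is the number of divisions: log_3(19683) = 9

The recursion tree depth is log_3(19683) = 9. At each level, the problem size is divided by 3, so it takes 9 divisions to reduce to a base case of size 1. The algorithm makes 1 recursive call at each level.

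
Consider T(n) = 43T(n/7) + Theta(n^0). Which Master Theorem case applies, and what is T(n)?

Master Theorem for T(n) = 43T(n/7) + O(n^0):

a = 43, b = 7, c = 0
log_b(a) = log_7(43) = 1.9329

Case 1: c = 0 < log_7(43) = 1.9329
T(n) = O(n^(log_7 43))

For T(n) = 43T(n/7) + O(n^0): log_7(43) = 1.9329. This is Case 1 of the Master Theorem (c < log_b(a), work dominated by leaves), giving O(n^(log_7 43)).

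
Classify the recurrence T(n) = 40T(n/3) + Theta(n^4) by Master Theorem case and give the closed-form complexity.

Master Theorem for T(n) = 40T(n/3) + O(n^4):

a = 40, b = 3, c = 4
log_b(a) = log_3(40) = 3.3578

Case 3: c = 4 > log_3(40) = 3.3578
T(n) = O(n^4) = O(n^4)

For T(n) = 40T(n/3) + O(n^4): log_3(40) = 3.3578. This is Case 3 of the Master Theorem (c > log_b(a), work dominated by root), giving O(n^4).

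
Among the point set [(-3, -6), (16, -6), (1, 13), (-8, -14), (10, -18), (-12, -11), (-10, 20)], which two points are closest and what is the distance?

Computing all pairwise distances among 7 points:

d((-3, -6), (16, -6)) = 19.0
d((-3, -6), (1, 13)) = 19.4165
d((-3, -6), (-8, -14)) = 9.434
d((-3, -6), (10, -18)) = 17.6918
d((-3, -6), (-12, -11)) = 10.2956
d((-3, -6), (-10, 20)) = 26.9258
d((16, -6), (1, 13)) = 24.2074
d((16, -6), (-8, -14)) = 25.2982
d((16, -6), (10, -18)) = 13.4164
d((16, -6), (-12, -11)) = 28.4429
d((16, -6), (-10, 20)) = 36.7696
d((1, 13), (-8, -14)) = 28.4605
d((1, 13), (10, -18)) = 32.28
d((1, 13), (-12, -11)) = 27.2947
d((1, 13), (-10, 20)) = 13.0384
d((-8, -14), (10, -18)) = 18.4391
d((-8, -14), (-12, -11)) = 5.0 <-- minimum
d((-8, -14), (-10, 20)) = 34.0588
d((10, -18), (-12, -11)) = 23.0868
d((10, -18), (-10, 20)) = 42.9418
d((-12, -11), (-10, 20)) = 31.0644

Closest pair: (-8, -14) and (-12, -11) with distance 5.0

The closest pair is (-8, -14) and (-12, -11) with Euclidean distance 5.0. For 7 points, brute-force pairwise comparison is shown above. For large n, the divide-and-conquer algorithm (sort by x, recurse on halves, check the dividing strip) achieves O(n log n).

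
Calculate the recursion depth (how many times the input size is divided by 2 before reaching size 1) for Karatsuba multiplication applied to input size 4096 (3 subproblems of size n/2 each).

For divide and conquer with division factor 2:

Problem sizes at each level:
Level 0: 4096
Level 1: 2048
Level 2: 1024
Level 3: 512
Level 4: 256
Level 5: 128
Level 6: 64
Level 7: 32
Level 8: 16
Level 9: 8
Level 10: 4
Level 11: 2
Level 12: 1

The root is level 0 and the size-1 base case is level 12 (the tree spans levels 0 through 12, i.e. 13 levels counting the root), so the depth is the number of divisions: log_2(4096) = 12

The recursion tree depth is log_2(4096) = 12. At each level, the problem size is divided by 2, so it takes 12 divisions to reduce to a base case of size 1. The algorithm makes 3 recursive calls at each level.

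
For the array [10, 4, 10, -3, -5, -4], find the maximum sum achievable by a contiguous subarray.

Using Kadane's algorithm on [10, 4, 10, -3, -5, -4]:

Scanning through the array:
Position 1 (value 4): max_ending_here = 14, max_so_far = 14
Position 2 (value 10): max_ending_here = 24, max_so_far = 24
Position 3 (value -3): max_ending_here = 21, max_so_far = 24
Position 4 (value -5): max_ending_here = 16, max_so_far = 24
Position 5 (value -4): max_ending_here = 12, max_so_far = 24

Maximum subarray: [10, 4, 10]
Maximum sum: 24

The maximum subarray is [10, 4, 10] with sum 24. This subarray runs from index 0 to index 2.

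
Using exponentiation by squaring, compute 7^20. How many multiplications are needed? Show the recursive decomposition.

Computing 7^20 by squaring (build up from 7^1; each line after the first costs one multiplication):

7^1 = 7
7^2 = (7^1)^2 = 7^2 = 49
7^4 = (7^2)^2 = 49^2 = 2401
7^5 = 7 * 7^4 = 7 * 2401 = 16807
7^10 = (7^5)^2 = 16807^2 = 282475249
7^20 = (7^10)^2 = 282475249^2 = 79792266297612001

Result: 79792266297612001
Multiplications needed: 5 (5 lines after 7^1)

7^20 = 79792266297612001. Using exponentiation by squaring, this requires 5 multiplications. The key idea: if the exponent is even, square the half-power; if odd, multiply by the base once.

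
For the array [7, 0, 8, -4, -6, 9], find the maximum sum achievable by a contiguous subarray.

Using Kadane's algorithm on [7, 0, 8, -4, -6, 9]:

Scanning through the array:
Position 1 (value 0): max_ending_here = 7, max_so_far = 7
Position 2 (value 8): max_ending_here = 15, max_so_far = 15
Position 3 (value -4): max_ending_here = 11, max_so_far = 15
Position 4 (value -6): max_ending_here = 5, max_so_far = 15
Position 5 (value 9): max_ending_here = 14, max_so_far = 15

Maximum subarray: [7, 0, 8]
Maximum sum: 15

The maximum subarray is [7, 0, 8] with sum 15. This subarray runs from index 0 to index 2.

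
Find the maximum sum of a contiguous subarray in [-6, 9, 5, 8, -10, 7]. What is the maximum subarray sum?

Using Kadane's algorithm on [-6, 9, 5, 8, -10, 7]:

Scanning through the array:
Position 1 (value 9): max_ending_here = 9, max_so_far = 9
Position 2 (value 5): max_ending_here = 14, max_so_far = 14
Position 3 (value 8): max_ending_here = 22, max_so_far = 22
Position 4 (value -10): max_ending_here = 12, max_so_far = 22
Position 5 (value 7): max_ending_here = 19, max_so_far = 22

Maximum subarray: [9, 5, 8]
Maximum sum: 22

The maximum subarray is [9, 5, 8] with sum 22. This subarray runs from index 1 to index 3.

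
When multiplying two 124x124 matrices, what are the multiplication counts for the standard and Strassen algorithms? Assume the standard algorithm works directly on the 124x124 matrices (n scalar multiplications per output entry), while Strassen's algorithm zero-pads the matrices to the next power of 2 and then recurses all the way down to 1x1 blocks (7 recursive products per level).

Matrix multiplication for 124x124 matrices:

Strassen's algorithm requires power-of-2 dimensions. Pad 124x124 to 128x128 (next power of 2).

Standard algorithm: 124^3 = 1906624 multiplications
Strassen's algorithm: 7^(log2(128)) = 7^7 = 823543 multiplications
Savings: 1906624 - 823543 = 1083081 multiplications

Standard: 1906624 multiplications (124^3). Strassen: 823543 multiplications (7^7, after padding to 128x128). Strassen reduces 8 recursive multiplications to 7 at each level.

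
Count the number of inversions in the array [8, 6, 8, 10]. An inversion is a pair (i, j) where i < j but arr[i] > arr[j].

Finding inversions in [8, 6, 8, 10]:

(0, 1): arr[0]=8 > arr[1]=6

Total inversions: 1

The array has 1 inversion(s): (0,1). Each pair (i,j) satisfies i < j and arr[i] > arr[j].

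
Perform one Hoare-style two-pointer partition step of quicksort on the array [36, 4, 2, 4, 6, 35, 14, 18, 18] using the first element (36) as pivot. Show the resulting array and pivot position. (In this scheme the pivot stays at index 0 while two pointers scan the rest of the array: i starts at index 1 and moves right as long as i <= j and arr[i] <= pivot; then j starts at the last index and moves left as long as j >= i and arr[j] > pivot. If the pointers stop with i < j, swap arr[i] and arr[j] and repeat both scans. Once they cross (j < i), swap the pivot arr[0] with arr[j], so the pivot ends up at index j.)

Hoare-style two-pointer partition with pivot = 36:

Initial array: [36, 4, 2, 4, 6, 35, 14, 18, 18]

Pointers start at i = 1, j = 8.
i ends at 9, j ends at 8: the pointers have crossed (j < i), so scanning stops.

Swap pivot arr[0] with arr[8] to place pivot at position 8: [18, 4, 2, 4, 6, 35, 14, 18, 36]
Pivot position: 8

After partitioning with pivot 36, the array becomes [18, 4, 2, 4, 6, 35, 14, 18, 36]. The pivot is placed at index 8. All elements to the left of the pivot are <= 36, and all elements to the right are > 36.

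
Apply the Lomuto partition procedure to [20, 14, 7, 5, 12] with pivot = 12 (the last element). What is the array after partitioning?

Lomuto partition with pivot = 12:

Initial array: [20, 14, 7, 5, 12]

arr[0]=20 > 12: no swap
arr[1]=14 > 12: no swap
arr[2]=7 <= 12: swap with position 0, array becomes [7, 14, 20, 5, 12]
arr[3]=5 <= 12: swap with position 1, array becomes [7, 5, 20, 14, 12]

Place pivot at position 2: [7, 5, 12, 14, 20]
Pivot position: 2

After partitioning with pivot 12, the array becomes [7, 5, 12, 14, 20]. The pivot is placed at index 2. All elements to the left of the pivot are <= 12, and all elements to the right are > 12.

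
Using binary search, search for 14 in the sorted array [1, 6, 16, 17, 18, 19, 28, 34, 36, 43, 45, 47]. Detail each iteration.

Binary search for 14 in [1, 6, 16, 17, 18, 19, 28, 34, 36, 43, 45, 47]:

lo=0, hi=11, mid=5, arr[mid]=19 -> 19 > 14, search left half
lo=0, hi=4, mid=2, arr[mid]=16 -> 16 > 14, search left half
lo=0, hi=1, mid=0, arr[mid]=1 -> 1 < 14, search right half
lo=1, hi=1, mid=1, arr[mid]=6 -> 6 < 14, search right half
lo=2 > hi=1, target 14 not found

Binary search determines that 14 is not in the array after 4 comparisons. The search space was exhausted without finding the target.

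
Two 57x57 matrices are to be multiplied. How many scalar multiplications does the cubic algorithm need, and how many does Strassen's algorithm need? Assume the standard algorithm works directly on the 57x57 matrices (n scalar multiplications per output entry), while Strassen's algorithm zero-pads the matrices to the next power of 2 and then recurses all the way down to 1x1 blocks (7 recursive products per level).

Matrix multiplication for 57x57 matrices:

Strassen's algorithm requires power-of-2 dimensions. Pad 57x57 to 64x64 (next power of 2).

Standard algorithm: 57^3 = 185193 multiplications
Strassen's algorithm: 7^(log2(64)) = 7^6 = 117649 multiplications
Savings: 185193 - 117649 = 67544 multiplications

Standard: 185193 multiplications (57^3). Strassen: 117649 multiplications (7^6, after padding to 64x64). Strassen reduces 8 recursive multiplications to 7 at each level.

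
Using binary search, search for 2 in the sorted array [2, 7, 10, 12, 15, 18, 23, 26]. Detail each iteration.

Binary search for 2 in [2, 7, 10, 12, 15, 18, 23, 26]:

lo=0, hi=7, mid=3, arr[mid]=12 -> 12 > 2, search left half
lo=0, hi=2, mid=1, arr[mid]=7 -> 7 > 2, search left half
lo=0, hi=0, mid=0, arr[mid]=2 -> Found target at index 0!

Binary search finds 2 at index 0 after 3 comparisons. The search repeatedly halves the search space by comparing with the middle element.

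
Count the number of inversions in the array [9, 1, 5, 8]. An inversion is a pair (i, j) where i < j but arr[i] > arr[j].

Finding inversions in [9, 1, 5, 8]:

(0, 1): arr[0]=9 > arr[1]=1
(0, 2): arr[0]=9 > arr[2]=5
(0, 3): arr[0]=9 > arr[3]=8

Total inversions: 3

The array has 3 inversion(s): (0,1), (0,2), (0,3). Each pair (i,j) satisfies i < j and arr[i] > arr[j].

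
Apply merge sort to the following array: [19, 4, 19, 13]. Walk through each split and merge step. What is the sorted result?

Merge sort trace:

Split: [19, 4, 19, 13] -> [19, 4] and [19, 13]
  Split: [19, 4] -> [19] and [4]
  Merge: [19] + [4] -> [4, 19]
  Split: [19, 13] -> [19] and [13]
  Merge: [19] + [13] -> [13, 19]
Merge: [4, 19] + [13, 19] -> [4, 13, 19, 19]

Final sorted array: [4, 13, 19, 19]

The merge sort proceeds by recursively splitting the array and merging sorted halves.
After all merges, the sorted array is [4, 13, 19, 19].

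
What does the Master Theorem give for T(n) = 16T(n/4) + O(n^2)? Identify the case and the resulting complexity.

Master Theorem for T(n) = 16T(n/4) + O(n^2):

a = 16, b = 4, c = 2
log_b(a) = log_4(16) = 2.0000

Case 2: c = 2 = log_4(16) = 2.0000
T(n) = O(n^2 log n) = O(n^2 log n)

For T(n) = 16T(n/4) + O(n^2): log_4(16) = 2.0000. This is Case 2 of the Master Theorem (c = log_b(a), equal work at all levels), giving O(n^2 log n).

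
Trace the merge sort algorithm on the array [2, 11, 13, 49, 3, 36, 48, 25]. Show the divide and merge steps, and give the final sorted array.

Merge sort trace:

Split: [2, 11, 13, 49, 3, 36, 48, 25] -> [2, 11, 13, 49] and [3, 36, 48, 25]
  Split: [2, 11, 13, 49] -> [2, 11] and [13, 49]
    Split: [2, 11] -> [2] and [11]
    Merge: [2] + [11] -> [2, 11]
    Split: [13, 49] -> [13] and [49]
    Merge: [13] + [49] -> [13, 49]
  Merge: [2, 11] + [13, 49] -> [2, 11, 13, 49]
  Split: [3, 36, 48, 25] -> [3, 36] and [48, 25]
    Split: [3, 36] -> [3] and [36]
    Merge: [3] + [36] -> [3, 36]
    Split: [48, 25] -> [48] and [25]
    Merge: [48] + [25] -> [25, 48]
  Merge: [3, 36] + [25, 48] -> [3, 25, 36, 48]
Merge: [2, 11, 13, 49] + [3, 25, 36, 48] -> [2, 3, 11, 13, 25, 36, 48, 49]

Final sorted array: [2, 3, 11, 13, 25, 36, 48, 49]

The merge sort proceeds by recursively splitting the array and merging sorted halves.
After all merges, the sorted array is [2, 3, 11, 13, 25, 36, 48, 49].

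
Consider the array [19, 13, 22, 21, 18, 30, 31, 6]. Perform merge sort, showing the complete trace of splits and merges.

Merge sort trace:

Split: [19, 13, 22, 21, 18, 30, 31, 6] -> [19, 13, 22, 21] and [18, 30, 31, 6]
  Split: [19, 13, 22, 21] -> [19, 13] and [22, 21]
    Split: [19, 13] -> [19] and [13]
    Merge: [19] + [13] -> [13, 19]
    Split: [22, 21] -> [22] and [21]
    Merge: [22] + [21] -> [21, 22]
  Merge: [13, 19] + [21, 22] -> [13, 19, 21, 22]
  Split: [18, 30, 31, 6] -> [18, 30] and [31, 6]
    Split: [18, 30] -> [18] and [30]
    Merge: [18] + [30] -> [18, 30]
    Split: [31, 6] -> [31] and [6]
    Merge: [31] + [6] -> [6, 31]
  Merge: [18, 30] + [6, 31] -> [6, 18, 30, 31]
Merge: [13, 19, 21, 22] + [6, 18, 30, 31] -> [6, 13, 18, 19, 21, 22, 30, 31]

Final sorted array: [6, 13, 18, 19, 21, 22, 30, 31]

The merge sort proceeds by recursively splitting the array and merging sorted halves.
After all merges, the sorted array is [6, 13, 18, 19, 21, 22, 30, 31].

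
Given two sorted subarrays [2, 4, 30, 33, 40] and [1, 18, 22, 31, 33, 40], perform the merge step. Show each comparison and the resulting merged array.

Merging process:

Compare 2 vs 1: take 1 from right. Merged: [1]
Compare 2 vs 18: take 2 from left. Merged: [1, 2]
Compare 4 vs 18: take 4 from left. Merged: [1, 2, 4]
Compare 30 vs 18: take 18 from right. Merged: [1, 2, 4, 18]
Compare 30 vs 22: take 22 from right. Merged: [1, 2, 4, 18, 22]
Compare 30 vs 31: take 30 from left. Merged: [1, 2, 4, 18, 22, 30]
Compare 33 vs 31: take 31 from right. Merged: [1, 2, 4, 18, 22, 30, 31]
Compare 33 vs 33: take 33 from left. Merged: [1, 2, 4, 18, 22, 30, 31, 33]
Compare 40 vs 33: take 33 from right. Merged: [1, 2, 4, 18, 22, 30, 31, 33, 33]
Compare 40 vs 40: take 40 from left. Merged: [1, 2, 4, 18, 22, 30, 31, 33, 33, 40]
Append remaining from right: [40]. Merged: [1, 2, 4, 18, 22, 30, 31, 33, 33, 40, 40]

Final merged array: [1, 2, 4, 18, 22, 30, 31, 33, 33, 40, 40]
Total comparisons: 10

The merged array is [1, 2, 4, 18, 22, 30, 31, 33, 33, 40, 40], requiring 10 comparisons. The merge step runs in O(n) time where n is the total number of elements.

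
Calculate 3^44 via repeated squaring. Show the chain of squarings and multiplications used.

Computing 3^44 by squaring (build up from 3^1; each line after the first costs one multiplication):

3^1 = 3
3^2 = (3^1)^2 = 3^2 = 9
3^4 = (3^2)^2 = 9^2 = 81
3^5 = 3 * 3^4 = 3 * 81 = 243
3^10 = (3^5)^2 = 243^2 = 59049
3^11 = 3 * 3^10 = 3 * 59049 = 177147
3^22 = (3^11)^2 = 177147^2 = 31381059609
3^44 = (3^22)^2 = 31381059609^2 = 984770902183611232881

Result: 984770902183611232881
Multiplications needed: 7 (7 lines after 3^1)

3^44 = 984770902183611232881. Using exponentiation by squaring, this requires 7 multiplications. The key idea: if the exponent is even, square the half-power; if odd, multiply by the base once.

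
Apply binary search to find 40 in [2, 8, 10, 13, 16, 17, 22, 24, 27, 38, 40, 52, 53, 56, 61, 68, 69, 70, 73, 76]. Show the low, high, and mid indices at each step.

Binary search for 40 in [2, 8, 10, 13, 16, 17, 22, 24, 27, 38, 40, 52, 53, 56, 61, 68, 69, 70, 73, 76]:

lo=0, hi=19, mid=9, arr[mid]=38 -> 38 < 40, search right half
lo=10, hi=19, mid=14, arr[mid]=61 -> 61 > 40, search left half
lo=10, hi=13, mid=11, arr[mid]=52 -> 52 > 40, search left half
lo=10, hi=10, mid=10, arr[mid]=40 -> Found target at index 10!

Binary search finds 40 at index 10 after 4 comparisons. The search repeatedly halves the search space by comparing with the middle element.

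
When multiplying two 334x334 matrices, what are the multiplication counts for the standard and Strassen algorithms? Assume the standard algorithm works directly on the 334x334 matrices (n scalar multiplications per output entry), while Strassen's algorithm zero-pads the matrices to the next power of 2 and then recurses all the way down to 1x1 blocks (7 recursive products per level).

Matrix multiplication for 334x334 matrices:

Strassen's algorithm requires power-of-2 dimensions. Pad 334x334 to 512x512 (next power of 2).

Standard algorithm: 334^3 = 37259704 multiplications
Strassen's algorithm: 7^(log2(512)) = 7^9 = 40353607 multiplications
Difference: 37259704 - 40353607 = -3093903 (Strassen uses MORE here due to padding overhead — for small or just-over-power-of-2 n, padding can outweigh the per-level savings)

Standard: 37259704 multiplications (334^3). Strassen: 40353607 multiplications (7^9, after padding to 512x512). Strassen reduces 8 recursive multiplications to 7 at each level.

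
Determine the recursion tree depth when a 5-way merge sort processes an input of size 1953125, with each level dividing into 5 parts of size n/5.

For divide and conquer with division factor 5:

Problem sizes at each level:
Level 0: 1953125
Level 1: 390625
Level 2: 78125
Level 3: 15625
Level 4: 3125
Level 5: 625
Level 6: 125
Level 7: 25
Level 8: 5
Level 9: 1

The root is level 0 and the size-1 base case is level 9 (the tree spans levels 0 through 9, i.e. 10 levels counting the root), so the depth is the number of divisions: log_5(1953125) = 9

The recursion tree depth is log_5(1953125) = 9. At each level, the problem size is divided by 5, so it takes 9 divisions to reduce to a base case of size 1. The algorithm makes 5 recursive calls at each level.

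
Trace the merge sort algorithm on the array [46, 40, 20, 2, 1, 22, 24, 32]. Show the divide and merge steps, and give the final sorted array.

Merge sort trace:

Split: [46, 40, 20, 2, 1, 22, 24, 32] -> [46, 40, 20, 2] and [1, 22, 24, 32]
  Split: [46, 40, 20, 2] -> [46, 40] and [20, 2]
    Split: [46, 40] -> [46] and [40]
    Merge: [46] + [40] -> [40, 46]
    Split: [20, 2] -> [20] and [2]
    Merge: [20] + [2] -> [2, 20]
  Merge: [40, 46] + [2, 20] -> [2, 20, 40, 46]
  Split: [1, 22, 24, 32] -> [1, 22] and [24, 32]
    Split: [1, 22] -> [1] and [22]
    Merge: [1] + [22] -> [1, 22]
    Split: [24, 32] -> [24] and [32]
    Merge: [24] + [32] -> [24, 32]
  Merge: [1, 22] + [24, 32] -> [1, 22, 24, 32]
Merge: [2, 20, 40, 46] + [1, 22, 24, 32] -> [1, 2, 20, 22, 24, 32, 40, 46]

Final sorted array: [1, 2, 20, 22, 24, 32, 40, 46]

The merge sort proceeds by recursively splitting the array and merging sorted halves.
After all merges, the sorted array is [1, 2, 20, 22, 24, 32, 40, 46].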